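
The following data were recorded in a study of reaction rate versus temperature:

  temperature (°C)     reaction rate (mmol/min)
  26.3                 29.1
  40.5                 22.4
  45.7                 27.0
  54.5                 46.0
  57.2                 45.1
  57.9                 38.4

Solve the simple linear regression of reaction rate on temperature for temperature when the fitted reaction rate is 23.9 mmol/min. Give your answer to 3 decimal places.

n = 6, Σx = 282.1, Σy = 208, Σxy = 10216.51, Σx² = 14014.93
Sxx = Σx² − (Σx)²/n = 14014.93 − 13263.401667 = 751.528333
Sxy = Σxy − (Σx)(Σy)/n = 10216.51 − 9779.466667 = 437.043333
b = Sxy/Sxx = 437.043333/751.528333 = 0.581539
a = ȳ − b·x̄ = 34.666667 − 0.581539·47.016667 = 7.324623
Set a + b·x = 23.9: x = (23.9 − 7.324623) / 0.581539 = 28.502587

28.503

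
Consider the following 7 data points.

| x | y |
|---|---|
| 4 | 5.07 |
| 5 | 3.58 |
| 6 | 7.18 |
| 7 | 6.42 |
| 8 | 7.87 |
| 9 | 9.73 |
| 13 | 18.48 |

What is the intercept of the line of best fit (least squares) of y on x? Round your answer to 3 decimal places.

n = 7, Σx = 52, Σy = 58.33, Σxy = 516.97, Σx² = 440
Sxx = Σx² − (Σx)²/n = 440 − 386.285714 = 53.714286
Sxy = Σxy − (Σx)(Σy)/n = 516.97 − 433.308571 = 83.661429
b = Sxy/Sxx = 83.661429/53.714286 = 1.557527
a = ȳ − b·x̄ = 8.332857 − 1.557527·7.428571 = -3.237340

-3.237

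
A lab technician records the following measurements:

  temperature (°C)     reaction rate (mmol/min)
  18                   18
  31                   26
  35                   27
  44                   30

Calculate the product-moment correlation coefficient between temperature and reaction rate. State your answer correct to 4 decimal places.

0.9818

n = 4, Σx = 128, Σy = 101, Σxy = 3395, Σx² = 4446, Σy² = 2629
Sxx = Σx² − (Σx)²/n = 4446 − 4096 = 350
Sxy = Σxy − (Σx)(Σy)/n = 3395 − 3232 = 163
Syy = Σy² − (Σy)²/n = 2629 − 2550.25 = 78.75
r = Sxy/√(Sxx·Syy) = 163/√(27562.5) = 163/166.019577 = 0.981812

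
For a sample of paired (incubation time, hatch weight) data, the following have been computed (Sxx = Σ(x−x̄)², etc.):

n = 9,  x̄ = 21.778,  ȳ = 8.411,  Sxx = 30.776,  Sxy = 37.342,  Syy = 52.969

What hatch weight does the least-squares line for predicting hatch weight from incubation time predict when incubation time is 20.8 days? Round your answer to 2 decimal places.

7.22

b = Sxy/Sxx = 37.342/30.776 = 1.213348
a = ȳ − b·x̄ = 8.411 − 1.213348·21.778 = -18.013294
ŷ(20.8) = a + b·20.8 = -18.013294 + 1.213348·20.8 = 7.224346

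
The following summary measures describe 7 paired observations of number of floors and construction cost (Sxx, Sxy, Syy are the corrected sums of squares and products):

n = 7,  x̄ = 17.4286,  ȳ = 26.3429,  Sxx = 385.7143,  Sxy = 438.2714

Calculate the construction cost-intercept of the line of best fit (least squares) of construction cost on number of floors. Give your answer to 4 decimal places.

b = Sxy/Sxx = 438.2714/385.7143 = 1.136259
a = ȳ − b·x̄ = 26.3429 − 1.136259·17.4286 = 6.539494

6.5395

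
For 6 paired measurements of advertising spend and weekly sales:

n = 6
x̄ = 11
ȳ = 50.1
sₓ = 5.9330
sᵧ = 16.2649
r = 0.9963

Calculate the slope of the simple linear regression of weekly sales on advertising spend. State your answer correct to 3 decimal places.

b = r · sᵧ/sₓ = 0.9963 · 16.2649/5.933 = 2.731286

2.731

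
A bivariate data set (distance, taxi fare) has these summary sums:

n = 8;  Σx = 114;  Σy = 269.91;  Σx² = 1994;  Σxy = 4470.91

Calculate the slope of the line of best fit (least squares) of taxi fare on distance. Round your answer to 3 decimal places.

1.691

Sxx = Σx² − (Σx)²/n = 1994 − 1624.5 = 369.5
Sxy = Σxy − (Σx)(Σy)/n = 4470.91 − 3846.2175 = 624.6925
b = Sxy/Sxx = 624.6925/369.5 = 1.690643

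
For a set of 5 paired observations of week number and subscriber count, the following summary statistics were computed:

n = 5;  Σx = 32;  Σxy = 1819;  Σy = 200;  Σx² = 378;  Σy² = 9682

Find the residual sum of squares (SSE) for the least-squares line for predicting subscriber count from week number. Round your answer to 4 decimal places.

Sxx = Σx² − (Σx)²/n = 378 − 204.8 = 173.2
Sxy = Σxy − (Σx)(Σy)/n = 1819 − 1280 = 539
Syy = Σy² − (Σy)²/n = 9682 − 8000 = 1682
b = Sxy/Sxx = 539/173.2 = 3.112009
SSE = Syy − b·Sxy = 1682 − 3.112009·539 = 4.627021

4.6270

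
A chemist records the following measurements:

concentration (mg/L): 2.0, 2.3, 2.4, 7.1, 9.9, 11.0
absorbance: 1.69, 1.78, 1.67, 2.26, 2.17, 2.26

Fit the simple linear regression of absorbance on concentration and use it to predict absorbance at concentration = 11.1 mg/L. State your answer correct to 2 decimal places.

n = 6, Σx = 34.7, Σy = 11.83, Σxy = 73.871, Σx² = 284.47
Sxx = Σx² − (Σx)²/n = 284.47 − 200.681667 = 83.788333
Sxy = Σxy − (Σx)(Σy)/n = 73.871 − 68.416833 = 5.454167
b = Sxy/Sxx = 5.454167/83.788333 = 0.065095
a = ȳ − b·x̄ = 1.971667 − 0.065095·5.783333 = 1.595203
ŷ(11.1) = a + b·11.1 = 1.595203 + 0.065095·11.1 = 2.317753

2.32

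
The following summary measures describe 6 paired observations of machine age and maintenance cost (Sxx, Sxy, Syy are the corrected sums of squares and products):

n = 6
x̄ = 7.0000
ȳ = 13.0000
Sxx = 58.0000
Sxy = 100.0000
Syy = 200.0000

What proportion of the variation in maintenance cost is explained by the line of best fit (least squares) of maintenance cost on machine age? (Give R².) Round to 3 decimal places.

R² = Sxy²/(Sxx·Syy) = (100)²/(58·200) = 0.862069

0.862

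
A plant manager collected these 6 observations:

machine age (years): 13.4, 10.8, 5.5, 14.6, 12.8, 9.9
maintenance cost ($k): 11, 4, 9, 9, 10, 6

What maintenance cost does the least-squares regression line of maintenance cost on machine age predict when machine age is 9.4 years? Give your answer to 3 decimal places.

n = 6, Σx = 67, Σy = 49, Σxy = 558.9, Σx² = 801.46
Sxx = Σx² − (Σx)²/n = 801.46 − 748.166667 = 53.293333
Sxy = Σxy − (Σx)(Σy)/n = 558.9 − 547.166667 = 11.733333
b = Sxy/Sxx = 11.733333/53.293333 = 0.220165
a = ȳ − b·x̄ = 8.166667 − 0.220165·11.166667 = 5.708156
ŷ(9.4) = a + b·9.4 = 5.708156 + 0.220165·9.4 = 7.777708

7.778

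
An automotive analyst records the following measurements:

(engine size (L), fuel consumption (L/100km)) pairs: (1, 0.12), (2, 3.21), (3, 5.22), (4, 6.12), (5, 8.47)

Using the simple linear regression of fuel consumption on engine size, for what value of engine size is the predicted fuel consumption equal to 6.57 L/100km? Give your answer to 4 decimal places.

3.9903

n = 5, Σx = 15, Σy = 23.14, Σxy = 89.03, Σx² = 55
Sxx = Σx² − (Σx)²/n = 55 − 45 = 10
Sxy = Σxy − (Σx)(Σy)/n = 89.03 − 69.42 = 19.61
b = Sxy/Sxx = 19.61/10 = 1.961
a = ȳ − b·x̄ = 4.628 − 1.961·3 = -1.255
Set a + b·x = 6.57: x = (6.57 − (-1.255)) / 1.961 = 3.990311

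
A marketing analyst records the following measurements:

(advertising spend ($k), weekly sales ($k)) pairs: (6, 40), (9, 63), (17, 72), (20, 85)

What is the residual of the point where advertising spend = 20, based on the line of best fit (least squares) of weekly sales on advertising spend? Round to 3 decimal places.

1.100

n = 4, Σx = 52, Σy = 260, Σxy = 3731, Σx² = 806
Sxx = Σx² − (Σx)²/n = 806 − 676 = 130
Sxy = Σxy − (Σx)(Σy)/n = 3731 − 3380 = 351
b = Sxy/Sxx = 351/130 = 2.7
a = ȳ − b·x̄ = 65 − 2.7·13 = 29.9
ŷ(20) = 29.9 + 2.7·20 = 83.9
residual = y − ŷ = 85 − 83.9 = 1.1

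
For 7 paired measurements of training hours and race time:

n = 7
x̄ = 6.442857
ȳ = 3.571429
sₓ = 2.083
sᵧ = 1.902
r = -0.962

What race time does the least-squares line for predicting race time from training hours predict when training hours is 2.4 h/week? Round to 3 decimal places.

7.123

b = r · sᵧ/sₓ = -0.962 · 1.902/2.083 = -0.878408
a = ȳ − b·x̄ = 3.571429 − (-0.878408)·6.442857 = 9.230887
ŷ(2.4) = a + b·2.4 = 9.230887 + (-0.878408)·2.4 = 7.122707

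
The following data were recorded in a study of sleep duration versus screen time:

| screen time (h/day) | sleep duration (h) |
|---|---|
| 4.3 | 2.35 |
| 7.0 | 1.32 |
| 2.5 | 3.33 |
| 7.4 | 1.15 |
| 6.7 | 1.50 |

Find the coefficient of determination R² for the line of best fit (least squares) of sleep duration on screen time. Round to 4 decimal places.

n = 5, Σx = 27.9, Σy = 9.65, Σxy = 46.23, Σx² = 173.39, Σy² = 21.9263
Sxx = Σx² − (Σx)²/n = 173.39 − 155.682 = 17.708
Sxy = Σxy − (Σx)(Σy)/n = 46.23 − 53.847 = -7.617
Syy = Σy² − (Σy)²/n = 21.9263 − 18.6245 = 3.3018
R² = Sxy²/(Sxx·Syy) = (-7.617)²/(17.708·3.3018) = 0.992311

0.9923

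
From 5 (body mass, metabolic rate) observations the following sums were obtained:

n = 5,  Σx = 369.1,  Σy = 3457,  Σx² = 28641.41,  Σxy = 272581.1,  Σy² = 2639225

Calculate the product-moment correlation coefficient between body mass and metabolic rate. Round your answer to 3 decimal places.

0.933

Sxx = Σx² − (Σx)²/n = 28641.41 − 27246.962 = 1394.448
Sxy = Σxy − (Σx)(Σy)/n = 272581.1 − 255195.74 = 17385.36
Syy = Σy² − (Σy)²/n = 2639225 − 2390169.8 = 249055.2
r = Sxy/√(Sxx·Syy) = 17385.36/√(347294525.5296) = 17385.36/18635.839813 = 0.932899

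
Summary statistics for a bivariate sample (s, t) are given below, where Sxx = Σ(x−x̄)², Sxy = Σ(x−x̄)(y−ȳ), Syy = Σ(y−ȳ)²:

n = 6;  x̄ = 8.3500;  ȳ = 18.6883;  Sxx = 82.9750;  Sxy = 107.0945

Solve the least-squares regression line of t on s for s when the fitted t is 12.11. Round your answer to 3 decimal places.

b = Sxy/Sxx = 107.0945/82.975 = 1.290684
a = ȳ − b·x̄ = 18.6883 − 1.290684·8.35 = 7.911089
Set a + b·x = 12.11: x = (12.11 − 7.911089) / 1.290684 = 3.253245

3.253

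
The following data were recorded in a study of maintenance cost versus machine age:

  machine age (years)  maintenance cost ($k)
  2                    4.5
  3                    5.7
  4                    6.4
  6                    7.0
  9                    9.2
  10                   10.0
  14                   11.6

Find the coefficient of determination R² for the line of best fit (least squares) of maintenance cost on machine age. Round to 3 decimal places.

0.982

n = 7, Σx = 48, Σy = 54.4, Σxy = 438.9, Σx² = 442, Σy² = 461.9
Sxx = Σx² − (Σx)²/n = 442 − 329.142857 = 112.857143
Sxy = Σxy − (Σx)(Σy)/n = 438.9 − 373.028571 = 65.871429
Syy = Σy² − (Σy)²/n = 461.9 − 422.765714 = 39.134286
R² = Sxy²/(Sxx·Syy) = (65.871429)²/(112.857143·39.134286) = 0.982444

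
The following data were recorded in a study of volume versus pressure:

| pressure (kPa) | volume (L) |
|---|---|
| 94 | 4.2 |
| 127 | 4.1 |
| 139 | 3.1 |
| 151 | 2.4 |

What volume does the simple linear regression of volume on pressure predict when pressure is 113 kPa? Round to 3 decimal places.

3.892

n = 4, Σx = 511, Σy = 13.8, Σxy = 1708.8, Σx² = 67087
Sxx = Σx² − (Σx)²/n = 67087 − 65280.25 = 1806.75
Sxy = Σxy − (Σx)(Σy)/n = 1708.8 − 1762.95 = -54.15
b = Sxy/Sxx = -54.15/1806.75 = -0.029971
a = ȳ − b·x̄ = 3.45 − (-0.029971)·127.75 = 7.278788
ŷ(113) = a + b·113 = 7.278788 + (-0.029971)·113 = 3.892071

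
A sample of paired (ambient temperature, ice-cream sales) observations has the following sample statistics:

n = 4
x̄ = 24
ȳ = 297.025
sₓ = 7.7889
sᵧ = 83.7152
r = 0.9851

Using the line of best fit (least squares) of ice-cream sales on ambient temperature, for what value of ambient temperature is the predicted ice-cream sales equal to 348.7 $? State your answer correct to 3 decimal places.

28.881

b = r · sᵧ/sₓ = 0.9851 · 83.7152/7.7889 = 10.587868
a = ȳ − b·x̄ = 297.025 − 10.587868·24 = 42.916173
Set a + b·x = 348.7: x = (348.7 − 42.916173) / 10.587868 = 28.880586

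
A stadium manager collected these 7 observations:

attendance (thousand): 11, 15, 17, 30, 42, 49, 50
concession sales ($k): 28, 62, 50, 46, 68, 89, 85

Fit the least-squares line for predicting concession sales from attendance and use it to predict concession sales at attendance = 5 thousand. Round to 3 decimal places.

32.599

n = 7, Σx = 214, Σy = 428, Σxy = 14935, Σx² = 8200
Sxx = Σx² − (Σx)²/n = 8200 − 6542.285714 = 1657.714286
Sxy = Σxy − (Σx)(Σy)/n = 14935 − 13084.571429 = 1850.428571
b = Sxy/Sxx = 1850.428571/1657.714286 = 1.116253
a = ȳ − b·x̄ = 61.142857 − 1.116253·30.571429 = 27.017408
ŷ(5) = a + b·5 = 27.017408 + 1.116253·5 = 32.598673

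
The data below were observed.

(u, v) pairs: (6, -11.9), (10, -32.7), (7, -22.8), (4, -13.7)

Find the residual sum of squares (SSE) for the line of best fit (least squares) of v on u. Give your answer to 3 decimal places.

46.187

n = 4, Σx = 27, Σy = -81.1, Σxy = -612.8, Σx² = 201, Σy² = 1918.43
Sxx = Σx² − (Σx)²/n = 201 − 182.25 = 18.75
Sxy = Σxy − (Σx)(Σy)/n = -612.8 − (-547.425) = -65.375
Syy = Σy² − (Σy)²/n = 1918.43 − 1644.3025 = 274.1275
b = Sxy/Sxx = -65.375/18.75 = -3.486667
SSE = Syy − b·Sxy = 274.1275 − (-3.486667)·(-65.375) = 46.186667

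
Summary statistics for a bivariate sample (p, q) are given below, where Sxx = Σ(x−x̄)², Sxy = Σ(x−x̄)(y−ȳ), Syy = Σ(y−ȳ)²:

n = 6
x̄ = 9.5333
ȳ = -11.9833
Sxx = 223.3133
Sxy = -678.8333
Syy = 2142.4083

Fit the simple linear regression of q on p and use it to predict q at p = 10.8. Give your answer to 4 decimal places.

-15.8338

b = Sxy/Sxx = -678.8333/223.3133 = -3.039825
a = ȳ − b·x̄ = -11.9833 − (-3.039825)·9.5333 = 16.996261
ŷ(10.8) = a + b·10.8 = 16.996261 + (-3.039825)·10.8 = -15.833846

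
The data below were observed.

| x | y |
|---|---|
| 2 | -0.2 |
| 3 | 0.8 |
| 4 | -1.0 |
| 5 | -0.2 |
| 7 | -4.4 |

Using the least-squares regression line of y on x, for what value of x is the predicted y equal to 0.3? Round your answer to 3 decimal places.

n = 5, Σx = 21, Σy = -5, Σxy = -33.8, Σx² = 103
Sxx = Σx² − (Σx)²/n = 103 − 88.2 = 14.8
Sxy = Σxy − (Σx)(Σy)/n = -33.8 − (-21) = -12.8
b = Sxy/Sxx = -12.8/14.8 = -0.864865
a = ȳ − b·x̄ = -1 − (-0.864865)·4.2 = 2.632432
Set a + b·x = 0.3: x = (0.3 − 2.632432) / (-0.864865) = 2.696875

2.697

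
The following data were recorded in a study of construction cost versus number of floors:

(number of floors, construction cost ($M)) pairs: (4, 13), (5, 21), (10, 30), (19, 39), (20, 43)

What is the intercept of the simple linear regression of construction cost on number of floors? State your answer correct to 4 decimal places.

10.7574

n = 5, Σx = 58, Σy = 146, Σxy = 2058, Σx² = 902
Sxx = Σx² − (Σx)²/n = 902 − 672.8 = 229.2
Sxy = Σxy − (Σx)(Σy)/n = 2058 − 1693.6 = 364.4
b = Sxy/Sxx = 364.4/229.2 = 1.589878
a = ȳ − b·x̄ = 29.2 − 1.589878·11.6 = 10.757417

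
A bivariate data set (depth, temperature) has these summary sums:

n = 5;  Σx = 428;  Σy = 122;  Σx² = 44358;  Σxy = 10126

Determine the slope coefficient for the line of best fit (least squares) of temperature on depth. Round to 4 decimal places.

-0.0411

Sxx = Σx² − (Σx)²/n = 44358 − 36636.8 = 7721.2
Sxy = Σxy − (Σx)(Σy)/n = 10126 − 10443.2 = -317.2
b = Sxy/Sxx = -317.2/7721.2 = -0.041082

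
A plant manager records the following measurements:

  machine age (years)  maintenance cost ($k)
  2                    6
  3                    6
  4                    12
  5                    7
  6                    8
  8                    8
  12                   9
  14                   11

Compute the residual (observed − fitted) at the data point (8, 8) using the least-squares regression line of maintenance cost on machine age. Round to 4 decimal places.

n = 8, Σx = 54, Σy = 67, Σxy = 487, Σx² = 494
Sxx = Σx² − (Σx)²/n = 494 − 364.5 = 129.5
Sxy = Σxy − (Σx)(Σy)/n = 487 − 452.25 = 34.75
b = Sxy/Sxx = 34.75/129.5 = 0.268340
a = ȳ − b·x̄ = 8.375 − 0.268340·6.75 = 6.563707
ŷ(8) = 6.563707 + 0.268340·8 = 8.710425
residual = y − ŷ = 8 − 8.710425 = -0.710425

-0.7104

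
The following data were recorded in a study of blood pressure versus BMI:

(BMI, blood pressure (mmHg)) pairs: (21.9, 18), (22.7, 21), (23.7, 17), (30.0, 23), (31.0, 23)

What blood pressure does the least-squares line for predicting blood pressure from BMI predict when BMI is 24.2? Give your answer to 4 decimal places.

n = 5, Σx = 129.3, Σy = 102, Σxy = 2676.8, Σx² = 3417.59
Sxx = Σx² − (Σx)²/n = 3417.59 − 3343.698 = 73.892
Sxy = Σxy − (Σx)(Σy)/n = 2676.8 − 2637.72 = 39.08
b = Sxy/Sxx = 39.08/73.892 = 0.528880
a = ȳ − b·x̄ = 20.4 − 0.528880·25.86 = 6.723164
ŷ(24.2) = a + b·24.2 = 6.723164 + 0.528880·24.2 = 19.522059

19.5221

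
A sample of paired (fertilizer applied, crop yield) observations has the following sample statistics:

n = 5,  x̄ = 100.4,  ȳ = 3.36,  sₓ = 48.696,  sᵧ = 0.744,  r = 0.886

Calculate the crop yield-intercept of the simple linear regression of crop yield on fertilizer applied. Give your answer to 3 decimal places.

b = r · sᵧ/sₓ = 0.886 · 0.744/48.696 = 0.013537
a = ȳ − b·x̄ = 3.36 − 0.013537·100.4 = 2.000914

2.001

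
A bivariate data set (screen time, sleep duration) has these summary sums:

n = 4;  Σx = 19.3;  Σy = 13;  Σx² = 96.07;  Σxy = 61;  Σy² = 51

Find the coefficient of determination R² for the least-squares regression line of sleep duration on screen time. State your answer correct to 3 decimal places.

0.115

Sxx = Σx² − (Σx)²/n = 96.07 − 93.1225 = 2.9475
Sxy = Σxy − (Σx)(Σy)/n = 61 − 62.725 = -1.725
Syy = Σy² − (Σy)²/n = 51 − 42.25 = 8.75
R² = Sxy²/(Sxx·Syy) = (-1.725)²/(2.9475·8.75) = 0.115376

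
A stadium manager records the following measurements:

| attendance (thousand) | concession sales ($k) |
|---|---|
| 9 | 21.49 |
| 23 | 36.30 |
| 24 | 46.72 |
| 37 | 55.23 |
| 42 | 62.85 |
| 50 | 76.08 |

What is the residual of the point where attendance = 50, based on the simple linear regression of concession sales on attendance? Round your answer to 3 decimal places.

1.754

n = 6, Σx = 185, Σy = 298.67, Σxy = 10636.8, Σx² = 6819
Sxx = Σx² − (Σx)²/n = 6819 − 5704.166667 = 1114.833333
Sxy = Σxy − (Σx)(Σy)/n = 10636.8 − 9208.991667 = 1427.808333
b = Sxy/Sxx = 1427.808333/1114.833333 = 1.280737
a = ȳ − b·x̄ = 49.778333 − 1.280737·30.833333 = 10.288942
ŷ(50) = 10.288942 + 1.280737·50 = 74.325793
residual = y − ŷ = 76.08 − 74.325793 = 1.754207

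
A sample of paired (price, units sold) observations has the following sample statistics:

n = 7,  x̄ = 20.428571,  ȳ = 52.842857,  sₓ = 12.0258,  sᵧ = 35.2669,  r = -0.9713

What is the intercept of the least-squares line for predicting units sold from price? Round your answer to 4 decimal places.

b = r · sᵧ/sₓ = -0.9713 · 35.2669/12.0258 = -2.848438
a = ȳ − b·x̄ = 52.842857 − (-2.848438)·20.428571 = 111.032365

111.0324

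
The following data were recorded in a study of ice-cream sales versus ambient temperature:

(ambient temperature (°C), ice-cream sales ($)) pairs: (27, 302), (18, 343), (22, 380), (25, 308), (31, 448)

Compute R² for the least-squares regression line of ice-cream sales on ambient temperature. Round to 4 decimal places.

0.1531

n = 5, Σx = 123, Σy = 1781, Σxy = 44276, Σx² = 3123, Σy² = 648821
Sxx = Σx² − (Σx)²/n = 3123 − 3025.8 = 97.2
Sxy = Σxy − (Σx)(Σy)/n = 44276 − 43812.6 = 463.4
Syy = Σy² − (Σy)²/n = 648821 − 634392.2 = 14428.8
R² = Sxy²/(Sxx·Syy) = (463.4)²/(97.2·14428.8) = 0.153114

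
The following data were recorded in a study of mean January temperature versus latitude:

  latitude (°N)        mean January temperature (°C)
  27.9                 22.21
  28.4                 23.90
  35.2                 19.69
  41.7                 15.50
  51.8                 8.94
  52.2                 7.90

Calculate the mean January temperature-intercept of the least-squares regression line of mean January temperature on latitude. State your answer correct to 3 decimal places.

40.760

n = 6, Σx = 237.2, Σy = 98.14, Σxy = 3513.329, Σx² = 9970.98
Sxx = Σx² − (Σx)²/n = 9970.98 − 9377.306667 = 593.673333
Sxy = Σxy − (Σx)(Σy)/n = 3513.329 − 3879.801333 = -366.472333
b = Sxy/Sxx = -366.472333/593.673333 = -0.617296
a = ȳ − b·x̄ = 16.356667 − (-0.617296)·39.533333 = 40.760446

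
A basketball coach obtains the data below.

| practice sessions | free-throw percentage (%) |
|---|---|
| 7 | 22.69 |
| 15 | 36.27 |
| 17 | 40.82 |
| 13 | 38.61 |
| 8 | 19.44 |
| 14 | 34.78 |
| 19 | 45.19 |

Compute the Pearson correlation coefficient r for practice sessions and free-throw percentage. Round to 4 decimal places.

n = 7, Σx = 93, Σy = 237.8, Σxy = 3399.8, Σx² = 1353, Σy² = 8617.0516
Sxx = Σx² − (Σx)²/n = 1353 − 1235.571429 = 117.428571
Sxy = Σxy − (Σx)(Σy)/n = 3399.8 − 3159.342857 = 240.457143
Syy = Σy² − (Σy)²/n = 8617.0516 − 8078.405714 = 538.645886
r = Sxy/√(Sxx·Syy) = 240.457143/√(63252.416865) = 240.457143/251.500332 = 0.956091

0.9561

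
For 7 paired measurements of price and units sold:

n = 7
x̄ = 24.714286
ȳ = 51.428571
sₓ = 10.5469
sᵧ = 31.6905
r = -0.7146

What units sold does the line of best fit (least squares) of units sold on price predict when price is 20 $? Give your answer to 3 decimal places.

b = r · sᵧ/sₓ = -0.7146 · 31.6905/10.5469 = -2.147174
a = ȳ − b·x̄ = 51.428571 − (-2.147174)·24.714286 = 104.494448
ŷ(20) = a + b·20 = 104.494448 + (-2.147174)·20 = 61.550964

61.551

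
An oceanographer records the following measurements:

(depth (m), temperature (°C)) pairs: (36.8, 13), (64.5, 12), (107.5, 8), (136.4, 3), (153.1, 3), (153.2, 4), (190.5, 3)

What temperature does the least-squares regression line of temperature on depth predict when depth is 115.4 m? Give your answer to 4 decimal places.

n = 7, Σx = 842, Σy = 46, Σxy = 4165.2, Σx² = 118875.8
Sxx = Σx² − (Σx)²/n = 118875.8 − 101280.571429 = 17595.228571
Sxy = Σxy − (Σx)(Σy)/n = 4165.2 − 5533.142857 = -1367.942857
b = Sxy/Sxx = -1367.942857/17595.228571 = -0.077745
a = ȳ − b·x̄ = 6.571429 − (-0.077745)·120.285714 = 15.923054
ŷ(115.4) = a + b·115.4 = 15.923054 + (-0.077745)·115.4 = 6.951269

6.9513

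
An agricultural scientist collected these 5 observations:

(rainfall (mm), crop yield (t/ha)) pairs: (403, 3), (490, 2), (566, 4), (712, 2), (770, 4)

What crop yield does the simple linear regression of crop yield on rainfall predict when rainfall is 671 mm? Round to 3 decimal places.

n = 5, Σx = 2941, Σy = 15, Σxy = 8957, Σx² = 1822709
Sxx = Σx² − (Σx)²/n = 1822709 − 1729896.2 = 92812.8
Sxy = Σxy − (Σx)(Σy)/n = 8957 − 8823 = 134
b = Sxy/Sxx = 134/92812.8 = 0.001444
a = ȳ − b·x̄ = 3 − 0.001444·588.2 = 2.150777
ŷ(671) = a + b·671 = 2.150777 + 0.001444·671 = 3.119544

3.120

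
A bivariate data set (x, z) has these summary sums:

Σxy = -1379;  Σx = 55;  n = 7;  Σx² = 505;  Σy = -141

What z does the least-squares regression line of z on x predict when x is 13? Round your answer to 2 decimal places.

Sxx = Σx² − (Σx)²/n = 505 − 432.142857 = 72.857143
Sxy = Σxy − (Σx)(Σy)/n = -1379 − (-1107.857143) = -271.142857
b = Sxy/Sxx = -271.142857/72.857143 = -3.721569
a = ȳ − b·x̄ = -20.142857 − (-3.721569)·7.857143 = 9.098039
ŷ(13) = a + b·13 = 9.098039 + (-3.721569)·13 = -39.282353

-39.28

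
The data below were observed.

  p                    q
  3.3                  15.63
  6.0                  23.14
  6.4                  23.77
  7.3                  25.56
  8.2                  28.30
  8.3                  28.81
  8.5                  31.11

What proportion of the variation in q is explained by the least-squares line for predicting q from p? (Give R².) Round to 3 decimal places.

0.979

n = 7, Σx = 48, Σy = 176.32, Σxy = 1264.753, Σx² = 349.52, Σy² = 4596.8212
Sxx = Σx² − (Σx)²/n = 349.52 − 329.142857 = 20.377143
Sxy = Σxy − (Σx)(Σy)/n = 1264.753 − 1209.051429 = 55.701571
Syy = Σy² − (Σy)²/n = 4596.8212 − 4441.248914 = 155.572286
R² = Sxy²/(Sxx·Syy) = (55.701571)²/(20.377143·155.572286) = 0.978722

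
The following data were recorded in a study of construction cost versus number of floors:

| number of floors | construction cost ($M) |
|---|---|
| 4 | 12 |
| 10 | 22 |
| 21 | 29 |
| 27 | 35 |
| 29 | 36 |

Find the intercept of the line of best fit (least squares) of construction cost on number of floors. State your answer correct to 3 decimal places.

10.285

n = 5, Σx = 91, Σy = 134, Σxy = 2866, Σx² = 2127
Sxx = Σx² − (Σx)²/n = 2127 − 1656.2 = 470.8
Sxy = Σxy − (Σx)(Σy)/n = 2866 − 2438.8 = 427.2
b = Sxy/Sxx = 427.2/470.8 = 0.907392
a = ȳ − b·x̄ = 26.8 − 0.907392·18.2 = 10.285472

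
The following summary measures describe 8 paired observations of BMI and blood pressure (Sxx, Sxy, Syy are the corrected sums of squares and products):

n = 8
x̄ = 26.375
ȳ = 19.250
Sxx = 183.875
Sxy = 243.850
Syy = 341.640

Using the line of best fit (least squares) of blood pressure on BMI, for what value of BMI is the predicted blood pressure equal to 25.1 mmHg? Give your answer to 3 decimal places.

30.786

b = Sxy/Sxx = 243.85/183.875 = 1.326173
a = ȳ − b·x̄ = 19.25 − 1.326173·26.375 = -15.727804
Set a + b·x = 25.1: x = (25.1 − (-15.727804)) / 1.326173 = 30.786190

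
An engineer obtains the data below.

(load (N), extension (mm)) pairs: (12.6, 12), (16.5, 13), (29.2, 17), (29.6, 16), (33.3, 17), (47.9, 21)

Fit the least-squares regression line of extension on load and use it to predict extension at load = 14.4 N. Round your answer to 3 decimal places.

n = 6, Σx = 169.1, Σy = 96, Σxy = 2907.7, Σx² = 5563.11
Sxx = Σx² − (Σx)²/n = 5563.11 − 4765.801667 = 797.308333
Sxy = Σxy − (Σx)(Σy)/n = 2907.7 − 2705.6 = 202.1
b = Sxy/Sxx = 202.1/797.308333 = 0.253478
a = ȳ − b·x̄ = 16 − 0.253478·28.183333 = 8.856149
ŷ(14.4) = a + b·14.4 = 8.856149 + 0.253478·14.4 = 12.506230

12.506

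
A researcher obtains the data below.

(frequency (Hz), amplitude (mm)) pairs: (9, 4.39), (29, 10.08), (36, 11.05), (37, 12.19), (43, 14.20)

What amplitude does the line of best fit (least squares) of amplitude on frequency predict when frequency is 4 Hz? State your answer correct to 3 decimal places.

n = 5, Σx = 154, Σy = 51.91, Σxy = 1791.26, Σx² = 5436
Sxx = Σx² − (Σx)²/n = 5436 − 4743.2 = 692.8
Sxy = Σxy − (Σx)(Σy)/n = 1791.26 − 1598.828 = 192.432
b = Sxy/Sxx = 192.432/692.8 = 0.277760
a = ȳ − b·x̄ = 10.382 − 0.277760·30.8 = 1.826998
ŷ(4) = a + b·4 = 1.826998 + 0.277760·4 = 2.938037

2.938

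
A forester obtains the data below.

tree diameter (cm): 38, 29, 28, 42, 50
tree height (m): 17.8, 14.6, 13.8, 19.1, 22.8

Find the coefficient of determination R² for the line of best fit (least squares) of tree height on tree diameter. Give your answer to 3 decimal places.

n = 5, Σx = 187, Σy = 88.1, Σxy = 3428.4, Σx² = 7333, Σy² = 1605.09
Sxx = Σx² − (Σx)²/n = 7333 − 6993.8 = 339.2
Sxy = Σxy − (Σx)(Σy)/n = 3428.4 − 3294.94 = 133.46
Syy = Σy² − (Σy)²/n = 1605.09 − 1552.322 = 52.768
R² = Sxy²/(Sxx·Syy) = (133.46)²/(339.2·52.768) = 0.995121

0.995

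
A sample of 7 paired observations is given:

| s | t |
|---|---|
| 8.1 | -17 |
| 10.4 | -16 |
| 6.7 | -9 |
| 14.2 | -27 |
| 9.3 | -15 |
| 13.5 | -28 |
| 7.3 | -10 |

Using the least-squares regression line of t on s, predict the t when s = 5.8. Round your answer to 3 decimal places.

n = 7, Σx = 69.5, Σy = -122, Σxy = -1338.3, Σx² = 742.33
Sxx = Σx² − (Σx)²/n = 742.33 − 690.035714 = 52.294286
Sxy = Σxy − (Σx)(Σy)/n = -1338.3 − (-1211.285714) = -127.014286
b = Sxy/Sxx = -127.014286/52.294286 = -2.428837
a = ȳ − b·x̄ = -17.428571 − (-2.428837)·9.928571 = 6.686308
ŷ(5.8) = a + b·5.8 = 6.686308 + (-2.428837)·5.8 = -7.400945

-7.401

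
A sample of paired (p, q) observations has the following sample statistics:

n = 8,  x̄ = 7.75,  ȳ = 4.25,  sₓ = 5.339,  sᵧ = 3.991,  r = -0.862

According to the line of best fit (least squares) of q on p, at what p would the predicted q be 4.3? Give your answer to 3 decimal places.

7.672

b = r · sᵧ/sₓ = -0.862 · 3.991/5.339 = -0.644361
a = ȳ − b·x̄ = 4.25 − (-0.644361)·7.75 = 9.243796
Set a + b·x = 4.3: x = (4.3 − 9.243796) / (-0.644361) = 7.672404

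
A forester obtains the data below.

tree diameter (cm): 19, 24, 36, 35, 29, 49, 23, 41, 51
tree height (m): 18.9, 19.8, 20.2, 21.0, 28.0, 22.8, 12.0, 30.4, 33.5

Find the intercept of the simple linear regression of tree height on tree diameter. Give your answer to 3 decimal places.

n = 9, Σx = 307, Σy = 206.6, Σxy = 7456.6, Σx² = 11511
Sxx = Σx² − (Σx)²/n = 11511 − 10472.111111 = 1038.888889
Sxy = Σxy − (Σx)(Σy)/n = 7456.6 − 7047.355556 = 409.244444
b = Sxy/Sxx = 409.244444/1038.888889 = 0.393925
a = ȳ − b·x̄ = 22.955556 − 0.393925·34.111111 = 9.518332

9.518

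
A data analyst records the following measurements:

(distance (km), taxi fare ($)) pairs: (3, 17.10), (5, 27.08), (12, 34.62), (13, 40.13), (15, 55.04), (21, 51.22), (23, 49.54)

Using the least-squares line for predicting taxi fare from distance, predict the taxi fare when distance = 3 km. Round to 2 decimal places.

n = 7, Σx = 92, Σy = 274.73, Σxy = 4164.47, Σx² = 1542
Sxx = Σx² − (Σx)²/n = 1542 − 1209.142857 = 332.857143
Sxy = Σxy − (Σx)(Σy)/n = 4164.47 − 3610.737143 = 553.732857
b = Sxy/Sxx = 553.732857/332.857143 = 1.663575
a = ȳ − b·x̄ = 39.247143 − 1.663575·13.142857 = 17.383013
ŷ(3) = a + b·3 = 17.383013 + 1.663575·3 = 22.373738

22.37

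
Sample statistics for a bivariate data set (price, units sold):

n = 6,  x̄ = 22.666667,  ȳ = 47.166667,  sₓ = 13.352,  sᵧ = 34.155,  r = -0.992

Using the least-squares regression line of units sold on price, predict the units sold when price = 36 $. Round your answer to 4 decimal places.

13.3323

b = r · sᵧ/sₓ = -0.992 · 34.155/13.352 = -2.537579
a = ȳ − b·x̄ = 47.166667 − (-2.537579)·22.666667 = 104.685134
ŷ(36) = a + b·36 = 104.685134 + (-2.537579)·36 = 13.332276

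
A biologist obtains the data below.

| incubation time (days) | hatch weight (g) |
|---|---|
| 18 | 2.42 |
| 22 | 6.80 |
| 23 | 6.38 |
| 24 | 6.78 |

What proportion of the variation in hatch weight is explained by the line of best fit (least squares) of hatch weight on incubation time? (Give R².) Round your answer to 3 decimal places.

0.894

n = 4, Σx = 87, Σy = 22.38, Σxy = 502.62, Σx² = 1913, Σy² = 138.7692
Sxx = Σx² − (Σx)²/n = 1913 − 1892.25 = 20.75
Sxy = Σxy − (Σx)(Σy)/n = 502.62 − 486.765 = 15.855
Syy = Σy² − (Σy)²/n = 138.7692 − 125.2161 = 13.5531
R² = Sxy²/(Sxx·Syy) = (15.855)²/(20.75·13.5531) = 0.893873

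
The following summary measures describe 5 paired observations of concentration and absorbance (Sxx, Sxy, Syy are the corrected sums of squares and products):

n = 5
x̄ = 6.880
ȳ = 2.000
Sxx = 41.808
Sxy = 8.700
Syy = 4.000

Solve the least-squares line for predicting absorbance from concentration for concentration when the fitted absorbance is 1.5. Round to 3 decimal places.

b = Sxy/Sxx = 8.7/41.808 = 0.208094
a = ȳ − b·x̄ = 2 − 0.208094·6.88 = 0.568312
Set a + b·x = 1.5: x = (1.5 − 0.568312) / 0.208094 = 4.477241

4.477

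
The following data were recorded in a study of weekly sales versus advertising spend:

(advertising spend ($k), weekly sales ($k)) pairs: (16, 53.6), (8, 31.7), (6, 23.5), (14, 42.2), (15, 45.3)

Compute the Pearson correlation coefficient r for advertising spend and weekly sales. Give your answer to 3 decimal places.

n = 5, Σx = 59, Σy = 196.3, Σxy = 2522.5, Σx² = 777, Σy² = 8263.03
Sxx = Σx² − (Σx)²/n = 777 − 696.2 = 80.8
Sxy = Σxy − (Σx)(Σy)/n = 2522.5 − 2316.34 = 206.16
Syy = Σy² − (Σy)²/n = 8263.03 − 7706.738 = 556.292
r = Sxy/√(Sxx·Syy) = 206.16/√(44948.3936) = 206.16/212.010362 = 0.972405

0.972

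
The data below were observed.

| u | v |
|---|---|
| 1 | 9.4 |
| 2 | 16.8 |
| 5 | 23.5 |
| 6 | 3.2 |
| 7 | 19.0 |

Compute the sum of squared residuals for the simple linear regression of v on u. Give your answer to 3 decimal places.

n = 5, Σx = 21, Σy = 71.9, Σxy = 312.7, Σx² = 115, Σy² = 1294.09
Sxx = Σx² − (Σx)²/n = 115 − 88.2 = 26.8
Sxy = Σxy − (Σx)(Σy)/n = 312.7 − 301.98 = 10.72
Syy = Σy² − (Σy)²/n = 1294.09 − 1033.922 = 260.168
b = Sxy/Sxx = 10.72/26.8 = 0.4
SSE = Syy − b·Sxy = 260.168 − 0.4·10.72 = 255.88

255.880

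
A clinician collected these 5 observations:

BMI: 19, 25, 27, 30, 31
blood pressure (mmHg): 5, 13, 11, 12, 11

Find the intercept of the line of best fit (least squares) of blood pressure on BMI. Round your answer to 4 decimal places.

n = 5, Σx = 132, Σy = 52, Σxy = 1418, Σx² = 3576
Sxx = Σx² − (Σx)²/n = 3576 − 3484.8 = 91.2
Sxy = Σxy − (Σx)(Σy)/n = 1418 − 1372.8 = 45.2
b = Sxy/Sxx = 45.2/91.2 = 0.495614
a = ȳ − b·x̄ = 10.4 − 0.495614·26.4 = -2.684211

-2.6842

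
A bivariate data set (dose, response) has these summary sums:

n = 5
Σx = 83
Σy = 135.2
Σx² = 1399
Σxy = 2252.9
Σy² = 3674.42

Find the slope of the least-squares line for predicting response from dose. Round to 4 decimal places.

0.4047

Sxx = Σx² − (Σx)²/n = 1399 − 1377.8 = 21.2
Sxy = Σxy − (Σx)(Σy)/n = 2252.9 − 2244.32 = 8.58
b = Sxy/Sxx = 8.58/21.2 = 0.404717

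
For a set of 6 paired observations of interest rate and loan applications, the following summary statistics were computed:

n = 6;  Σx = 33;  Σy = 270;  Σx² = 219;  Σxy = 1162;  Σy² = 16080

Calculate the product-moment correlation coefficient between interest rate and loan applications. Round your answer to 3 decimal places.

Sxx = Σx² − (Σx)²/n = 219 − 181.5 = 37.5
Sxy = Σxy − (Σx)(Σy)/n = 1162 − 1485 = -323
Syy = Σy² − (Σy)²/n = 16080 − 12150 = 3930
r = Sxy/√(Sxx·Syy) = -323/√(147375) = -323/383.894517 = -0.841377

-0.841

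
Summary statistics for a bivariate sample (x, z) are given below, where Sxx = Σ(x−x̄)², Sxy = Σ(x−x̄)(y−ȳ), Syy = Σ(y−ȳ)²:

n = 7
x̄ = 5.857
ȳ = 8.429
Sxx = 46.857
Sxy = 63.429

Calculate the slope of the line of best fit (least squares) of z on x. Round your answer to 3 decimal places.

b = Sxy/Sxx = 63.429/46.857 = 1.353672

1.354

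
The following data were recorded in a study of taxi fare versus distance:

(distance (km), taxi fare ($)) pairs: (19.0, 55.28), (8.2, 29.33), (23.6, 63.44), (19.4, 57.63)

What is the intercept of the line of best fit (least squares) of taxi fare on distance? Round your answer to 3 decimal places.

n = 4, Σx = 70.2, Σy = 205.68, Σxy = 3906.032, Σx² = 1361.56
Sxx = Σx² − (Σx)²/n = 1361.56 − 1232.01 = 129.55
Sxy = Σxy − (Σx)(Σy)/n = 3906.032 − 3609.684 = 296.348
b = Sxy/Sxx = 296.348/129.55 = 2.287518
a = ȳ − b·x̄ = 51.42 − 2.287518·17.55 = 11.274053

11.274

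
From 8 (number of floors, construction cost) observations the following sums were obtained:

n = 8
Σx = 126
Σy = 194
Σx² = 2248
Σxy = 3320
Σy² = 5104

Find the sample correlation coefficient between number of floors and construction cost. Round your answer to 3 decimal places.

0.815

Sxx = Σx² − (Σx)²/n = 2248 − 1984.5 = 263.5
Sxy = Σxy − (Σx)(Σy)/n = 3320 − 3055.5 = 264.5
Syy = Σy² − (Σy)²/n = 5104 − 4704.5 = 399.5
r = Sxy/√(Sxx·Syy) = 264.5/√(105268.25) = 264.5/324.450690 = 0.815224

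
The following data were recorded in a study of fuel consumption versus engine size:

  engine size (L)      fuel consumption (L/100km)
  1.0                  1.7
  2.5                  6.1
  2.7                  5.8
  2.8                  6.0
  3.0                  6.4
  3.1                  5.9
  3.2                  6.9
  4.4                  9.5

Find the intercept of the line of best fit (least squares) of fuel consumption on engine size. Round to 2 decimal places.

-0.27

n = 8, Σx = 22.7, Σy = 48.3, Σxy = 150.78, Σx² = 70.59
Sxx = Σx² − (Σx)²/n = 70.59 − 64.41125 = 6.17875
Sxy = Σxy − (Σx)(Σy)/n = 150.78 − 137.05125 = 13.72875
b = Sxy/Sxx = 13.72875/6.17875 = 2.221930
a = ȳ − b·x̄ = 6.0375 − 2.221930·2.8375 = -0.267226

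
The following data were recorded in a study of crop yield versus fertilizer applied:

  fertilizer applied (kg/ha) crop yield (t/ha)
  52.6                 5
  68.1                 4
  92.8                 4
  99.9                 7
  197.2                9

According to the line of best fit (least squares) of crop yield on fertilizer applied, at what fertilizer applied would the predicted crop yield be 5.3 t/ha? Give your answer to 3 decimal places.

n = 5, Σx = 510.6, Σy = 29, Σxy = 3380.7, Σx² = 64884.06
Sxx = Σx² − (Σx)²/n = 64884.06 − 52142.472 = 12741.588
Sxy = Σxy − (Σx)(Σy)/n = 3380.7 − 2961.48 = 419.22
b = Sxy/Sxx = 419.22/12741.588 = 0.032902
a = ȳ − b·x̄ = 5.8 − 0.032902·102.12 = 2.440078
Set a + b·x = 5.3: x = (5.3 − 2.440078) / 0.032902 = 86.923220

86.923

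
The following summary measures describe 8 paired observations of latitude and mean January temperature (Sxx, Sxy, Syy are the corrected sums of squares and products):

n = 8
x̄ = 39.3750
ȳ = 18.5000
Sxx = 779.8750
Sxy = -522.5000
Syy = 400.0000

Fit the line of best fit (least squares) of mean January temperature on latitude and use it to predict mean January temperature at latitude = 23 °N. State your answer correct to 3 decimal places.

29.471

b = Sxy/Sxx = -522.5/779.875 = -0.669979
a = ȳ − b·x̄ = 18.5 − (-0.669979)·39.375 = 44.880430
ŷ(23) = a + b·23 = 44.880430 + (-0.669979)·23 = 29.470909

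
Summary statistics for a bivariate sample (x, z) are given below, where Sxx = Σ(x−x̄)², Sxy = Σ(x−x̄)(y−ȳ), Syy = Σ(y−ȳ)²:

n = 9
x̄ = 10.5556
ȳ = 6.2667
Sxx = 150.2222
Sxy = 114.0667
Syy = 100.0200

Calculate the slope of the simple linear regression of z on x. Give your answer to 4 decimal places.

0.7593

b = Sxy/Sxx = 114.0667/150.2222 = 0.759320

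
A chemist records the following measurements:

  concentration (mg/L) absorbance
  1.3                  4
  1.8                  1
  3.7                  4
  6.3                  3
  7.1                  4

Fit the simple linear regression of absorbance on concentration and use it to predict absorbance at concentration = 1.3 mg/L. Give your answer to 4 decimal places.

2.7493

n = 5, Σx = 20.2, Σy = 16, Σxy = 69.1, Σx² = 108.72
Sxx = Σx² − (Σx)²/n = 108.72 − 81.608 = 27.112
Sxy = Σxy − (Σx)(Σy)/n = 69.1 − 64.64 = 4.46
b = Sxy/Sxx = 4.46/27.112 = 0.164503
a = ȳ − b·x̄ = 3.2 − 0.164503·4.04 = 2.535409
ŷ(1.3) = a + b·1.3 = 2.535409 + 0.164503·1.3 = 2.749262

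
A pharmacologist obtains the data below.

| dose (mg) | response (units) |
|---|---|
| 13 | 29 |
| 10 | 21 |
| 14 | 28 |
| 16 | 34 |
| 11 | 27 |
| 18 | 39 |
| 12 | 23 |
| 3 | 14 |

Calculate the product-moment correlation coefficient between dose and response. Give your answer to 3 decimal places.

n = 8, Σx = 97, Σy = 215, Σxy = 2840, Σx² = 1319, Σy² = 6197
Sxx = Σx² − (Σx)²/n = 1319 − 1176.125 = 142.875
Sxy = Σxy − (Σx)(Σy)/n = 2840 − 2606.875 = 233.125
Syy = Σy² − (Σy)²/n = 6197 − 5778.125 = 418.875
r = Sxy/√(Sxx·Syy) = 233.125/√(59846.765625) = 233.125/244.635986 = 0.952946

0.953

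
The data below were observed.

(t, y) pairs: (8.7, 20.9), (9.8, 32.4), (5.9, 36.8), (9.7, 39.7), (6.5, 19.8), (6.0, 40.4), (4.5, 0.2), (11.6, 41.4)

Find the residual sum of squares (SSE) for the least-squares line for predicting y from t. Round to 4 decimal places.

n = 8, Σx = 62.7, Σy = 231.6, Σxy = 1953.8, Σx² = 533.69, Σy² = 8155.1
Sxx = Σx² − (Σx)²/n = 533.69 − 491.41125 = 42.27875
Sxy = Σxy − (Σx)(Σy)/n = 1953.8 − 1815.165 = 138.635
Syy = Σy² − (Σy)²/n = 8155.1 − 6704.82 = 1450.28
b = Sxy/Sxx = 138.635/42.27875 = 3.279070
SSE = Syy − b·Sxy = 1450.28 − 3.279070·138.635 = 995.686067

995.6861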